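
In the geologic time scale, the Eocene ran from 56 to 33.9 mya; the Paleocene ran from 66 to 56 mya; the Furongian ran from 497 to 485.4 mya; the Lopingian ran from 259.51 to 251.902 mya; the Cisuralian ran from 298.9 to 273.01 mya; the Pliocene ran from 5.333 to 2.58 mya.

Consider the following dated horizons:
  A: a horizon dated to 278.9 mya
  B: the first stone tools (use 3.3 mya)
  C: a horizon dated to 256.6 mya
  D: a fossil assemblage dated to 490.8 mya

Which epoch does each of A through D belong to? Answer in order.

Match each age against the start–end ranges in the excerpt: A = 278.9 Ma → Cisuralian (298.9–273.01); B = 3.3 Ma → Pliocene (5.333–2.58); C = 256.6 Ma → Lopingian (259.51–251.902); D = 490.8 Ma → Furongian (497–485.4).

A — Cisuralian; B — Pliocene; C — Lopingian; D — Furongian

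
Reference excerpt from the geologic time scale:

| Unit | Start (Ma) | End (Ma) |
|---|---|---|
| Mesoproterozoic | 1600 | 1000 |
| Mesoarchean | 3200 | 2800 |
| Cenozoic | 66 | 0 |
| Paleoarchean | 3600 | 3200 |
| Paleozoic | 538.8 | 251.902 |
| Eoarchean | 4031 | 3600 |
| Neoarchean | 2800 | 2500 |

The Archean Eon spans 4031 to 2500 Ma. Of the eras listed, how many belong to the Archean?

Eras inside 4031–2500 Ma: Eoarchean, Paleoarchean, Mesoarchean, Neoarchean — 4 in total.

4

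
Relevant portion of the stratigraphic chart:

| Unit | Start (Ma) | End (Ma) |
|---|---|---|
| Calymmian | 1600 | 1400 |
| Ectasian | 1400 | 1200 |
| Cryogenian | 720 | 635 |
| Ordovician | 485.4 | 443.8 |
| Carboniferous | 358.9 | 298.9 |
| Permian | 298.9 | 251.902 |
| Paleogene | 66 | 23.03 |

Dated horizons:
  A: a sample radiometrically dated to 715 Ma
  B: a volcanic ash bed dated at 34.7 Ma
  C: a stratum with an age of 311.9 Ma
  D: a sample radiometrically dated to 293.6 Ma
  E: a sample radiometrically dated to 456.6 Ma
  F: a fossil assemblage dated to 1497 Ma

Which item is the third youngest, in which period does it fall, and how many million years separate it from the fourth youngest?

C, in the Carboniferous; 144.7 million years to E

Smaller Ma means younger, so youngest first: B 34.7 < D 293.6 < C 311.9 < E 456.6 < A 715 < F 1497.
Counting 3 along gives C (311.9 Ma); the excerpt puts that inside the Carboniferous, 358.9–298.9 Ma.
Next in line is E (456.6 Ma), and 456.6 − 311.9 = 144.7 Myr.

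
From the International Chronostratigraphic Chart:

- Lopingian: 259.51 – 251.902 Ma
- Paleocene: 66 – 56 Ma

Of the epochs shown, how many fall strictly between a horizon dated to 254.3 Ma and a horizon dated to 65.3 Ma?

0

The older date is 254.3 Ma and the younger is 65.3 Ma.
No epoch both begins after 254.3 Ma and ends before 65.3 Ma, so the count is 0.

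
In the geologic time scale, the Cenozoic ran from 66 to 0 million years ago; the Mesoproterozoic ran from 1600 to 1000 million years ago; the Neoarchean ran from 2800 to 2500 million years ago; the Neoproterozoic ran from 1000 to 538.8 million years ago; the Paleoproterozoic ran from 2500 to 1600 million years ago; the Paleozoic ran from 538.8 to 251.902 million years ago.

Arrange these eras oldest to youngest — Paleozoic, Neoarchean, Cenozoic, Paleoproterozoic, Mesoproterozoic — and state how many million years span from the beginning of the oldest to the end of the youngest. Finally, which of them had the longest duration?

From the excerpt: Paleozoic 538.8–251.902; Neoarchean 2800–2500; Cenozoic 66–0; Paleoproterozoic 2500–1600; Mesoproterozoic 1600–1000 (Ma).
Larger Ma is earlier, so the oldest is Neoarchean and the youngest is Cenozoic; oldest to youngest: Neoarchean, Paleoproterozoic, Mesoproterozoic, Paleozoic, Cenozoic.
Oldest start 2800 minus youngest end 0 gives 2800 Myr overall.
Individual lengths (start − end): Cenozoic 66; Paleozoic 286.898; Neoarchean 300; Paleoproterozoic 900; Mesoproterozoic 600. The largest is Paleoproterozoic at 900 Myr.

Neoarchean → Paleoproterozoic → Mesoproterozoic → Paleozoic → Cenozoic; total span 2800 Myr; longest is Paleoproterozoic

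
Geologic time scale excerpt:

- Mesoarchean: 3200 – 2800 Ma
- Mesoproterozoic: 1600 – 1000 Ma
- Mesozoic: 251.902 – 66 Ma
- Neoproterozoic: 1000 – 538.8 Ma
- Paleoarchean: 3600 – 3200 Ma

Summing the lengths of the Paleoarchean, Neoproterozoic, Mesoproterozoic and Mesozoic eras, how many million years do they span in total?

Each duration: Paleoarchean = 400; Neoproterozoic = 461.2; Mesoproterozoic = 600; Mesozoic = 185.902.
Sum: 400 + 461.2 + 600 + 185.902 = 1647.102 Myr.

1647.102 million years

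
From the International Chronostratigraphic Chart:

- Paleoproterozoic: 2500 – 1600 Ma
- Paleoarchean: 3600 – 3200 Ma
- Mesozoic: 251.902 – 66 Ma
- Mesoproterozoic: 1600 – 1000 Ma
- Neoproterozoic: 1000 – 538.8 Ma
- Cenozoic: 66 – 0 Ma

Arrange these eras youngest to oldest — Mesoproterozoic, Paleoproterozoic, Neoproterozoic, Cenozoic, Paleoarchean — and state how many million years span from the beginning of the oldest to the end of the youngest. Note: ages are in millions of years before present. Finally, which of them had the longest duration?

Start ages (Ma): Paleoarchean 3600, Paleoproterozoic 2500, Mesoproterozoic 1600, Neoproterozoic 1000, Cenozoic 66.
Ordered youngest to oldest: Cenozoic, Neoproterozoic, Mesoproterozoic, Paleoproterozoic, Paleoarchean.
Span = 3600 − 0 = 3600 Myr.
Durations: Paleoproterozoic 900, Paleoarchean 400, Neoproterozoic 461.2, Mesoproterozoic 600, Cenozoic 66 → longest is Paleoproterozoic (900 Myr).

Cenozoic, Neoproterozoic, Mesoproterozoic, Paleoproterozoic, Paleoarchean; total span 3600 Myr; longest is Paleoproterozoic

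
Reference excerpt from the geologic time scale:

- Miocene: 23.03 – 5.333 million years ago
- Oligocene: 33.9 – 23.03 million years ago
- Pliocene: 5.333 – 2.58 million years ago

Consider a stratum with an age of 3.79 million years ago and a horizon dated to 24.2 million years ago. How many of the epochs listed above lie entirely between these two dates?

1

24.2 Ma sits inside the Oligocene (33.9–23.03) and 3.79 Ma inside the Pliocene (5.333–2.58); neither of those is wholly between the two dates.
The listed epochs lying completely between them are Miocene — 1 in all.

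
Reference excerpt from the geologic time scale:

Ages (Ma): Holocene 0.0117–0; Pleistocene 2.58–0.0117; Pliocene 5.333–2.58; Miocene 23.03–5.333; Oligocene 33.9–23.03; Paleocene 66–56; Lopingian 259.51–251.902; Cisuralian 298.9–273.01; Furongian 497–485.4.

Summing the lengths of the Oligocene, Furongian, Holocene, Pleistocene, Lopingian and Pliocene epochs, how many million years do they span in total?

Each duration: Oligocene = 10.87; Furongian = 11.6; Holocene = 0.0117; Pleistocene = 2.5683; Lopingian = 7.608; Pliocene = 2.753.
Sum: 10.87 + 11.6 + 0.0117 + 2.5683 + 7.608 + 2.753 = 35.411 Myr.

35.411 million years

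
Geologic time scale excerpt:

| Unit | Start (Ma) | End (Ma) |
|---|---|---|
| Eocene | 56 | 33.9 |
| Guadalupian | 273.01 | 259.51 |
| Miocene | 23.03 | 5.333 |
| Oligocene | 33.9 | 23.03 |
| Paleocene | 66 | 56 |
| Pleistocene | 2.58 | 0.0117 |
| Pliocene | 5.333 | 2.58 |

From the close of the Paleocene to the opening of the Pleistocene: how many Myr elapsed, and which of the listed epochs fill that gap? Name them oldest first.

The Paleocene closes at 56 Ma and the Pleistocene opens at 2.58 Ma, so the interval is 56 − 2.58 = 53.42 Myr.
An epoch fits inside if it starts at or after 56 Ma and ends at or before 2.58 Ma; oldest first that gives Eocene, Oligocene, Miocene, Pliocene.

53.42 million years; Eocene, Oligocene, Miocene, Pliocene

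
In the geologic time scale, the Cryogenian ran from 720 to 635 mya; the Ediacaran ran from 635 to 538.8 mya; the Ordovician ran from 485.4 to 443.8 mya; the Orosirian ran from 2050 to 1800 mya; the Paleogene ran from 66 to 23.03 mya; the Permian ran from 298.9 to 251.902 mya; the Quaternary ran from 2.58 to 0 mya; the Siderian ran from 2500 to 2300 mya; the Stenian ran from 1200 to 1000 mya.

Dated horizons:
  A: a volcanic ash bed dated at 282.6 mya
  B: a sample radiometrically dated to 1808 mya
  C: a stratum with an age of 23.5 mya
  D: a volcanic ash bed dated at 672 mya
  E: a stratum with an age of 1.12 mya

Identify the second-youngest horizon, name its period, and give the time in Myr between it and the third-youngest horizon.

C, in the Paleogene; 259.1 million years to A

Sorted youngest-first by Ma: E (1.12), C (23.5), A (282.6), D (672), B (1808).
The second youngest is C at 23.5 Ma, which lies in 66–23.03 Ma: the Paleogene.
The third youngest is A at 282.6 Ma; separation = |23.5 − 282.6| = 259.1 Myr.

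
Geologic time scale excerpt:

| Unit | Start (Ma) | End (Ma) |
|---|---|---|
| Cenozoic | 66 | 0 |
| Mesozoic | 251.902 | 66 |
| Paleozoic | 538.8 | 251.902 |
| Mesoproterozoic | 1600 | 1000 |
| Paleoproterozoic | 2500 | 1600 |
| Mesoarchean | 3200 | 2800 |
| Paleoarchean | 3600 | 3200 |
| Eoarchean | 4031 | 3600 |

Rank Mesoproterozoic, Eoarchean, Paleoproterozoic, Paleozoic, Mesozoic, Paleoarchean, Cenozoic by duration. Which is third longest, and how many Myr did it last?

Durations: Mesoproterozoic 600; Eoarchean 431; Paleoproterozoic 900; Paleozoic 286.898; Mesozoic 185.902; Paleoarchean 400; Cenozoic 66 Myr.
Sorted longest-first: Paleoproterozoic (900), Mesoproterozoic (600), Eoarchean (431), Paleoarchean (400), Paleozoic (286.898), Mesozoic (185.902), Cenozoic (66).
The third longest is Eoarchean at 431 Myr.

Eoarchean, 431 million years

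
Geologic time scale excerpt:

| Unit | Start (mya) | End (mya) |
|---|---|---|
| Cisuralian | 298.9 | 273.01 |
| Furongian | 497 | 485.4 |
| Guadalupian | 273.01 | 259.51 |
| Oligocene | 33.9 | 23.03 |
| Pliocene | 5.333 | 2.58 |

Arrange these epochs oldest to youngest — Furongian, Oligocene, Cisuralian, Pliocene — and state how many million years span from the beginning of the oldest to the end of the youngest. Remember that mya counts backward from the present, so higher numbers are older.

Start ages (Ma): Furongian 497, Cisuralian 298.9, Oligocene 33.9, Pliocene 5.333.
Ordered oldest to youngest: Furongian, Cisuralian, Oligocene, Pliocene.
Span = 497 − 2.58 = 494.42 Myr.

Furongian → Cisuralian → Oligocene → Pliocene; total span 494.42 Myr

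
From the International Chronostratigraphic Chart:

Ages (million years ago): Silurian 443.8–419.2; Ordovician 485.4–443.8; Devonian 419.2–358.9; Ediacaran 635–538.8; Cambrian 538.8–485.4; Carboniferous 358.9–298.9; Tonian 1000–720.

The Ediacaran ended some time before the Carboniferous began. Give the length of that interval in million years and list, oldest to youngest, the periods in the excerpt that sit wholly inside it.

The Ediacaran closes at 538.8 Ma and the Carboniferous opens at 358.9 Ma, so the interval is 538.8 − 358.9 = 179.9 Myr.
A period fits inside if it starts at or after 538.8 Ma and ends at or before 358.9 Ma; oldest first that gives Cambrian, Ordovician, Silurian, Devonian.

179.9 million years; Cambrian, Ordovician, Silurian, Devonian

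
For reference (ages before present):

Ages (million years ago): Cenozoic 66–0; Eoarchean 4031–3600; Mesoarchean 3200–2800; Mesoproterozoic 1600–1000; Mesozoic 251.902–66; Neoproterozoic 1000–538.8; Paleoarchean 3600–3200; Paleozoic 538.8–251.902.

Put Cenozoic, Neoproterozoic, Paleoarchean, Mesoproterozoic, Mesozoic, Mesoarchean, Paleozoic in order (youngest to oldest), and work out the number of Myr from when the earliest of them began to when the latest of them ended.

Cenozoic, Mesozoic, Paleozoic, Neoproterozoic, Mesoproterozoic, Mesoarchean, Paleoarchean; total span 3600 Myr

Start ages (Ma): Paleoarchean 3600, Mesoarchean 3200, Mesoproterozoic 1600, Neoproterozoic 1000, Paleozoic 538.8, Mesozoic 251.902, Cenozoic 66.
Ordered youngest to oldest: Cenozoic, Mesozoic, Paleozoic, Neoproterozoic, Mesoproterozoic, Mesoarchean, Paleoarchean.
Span = 3600 − 0 = 3600 Myr.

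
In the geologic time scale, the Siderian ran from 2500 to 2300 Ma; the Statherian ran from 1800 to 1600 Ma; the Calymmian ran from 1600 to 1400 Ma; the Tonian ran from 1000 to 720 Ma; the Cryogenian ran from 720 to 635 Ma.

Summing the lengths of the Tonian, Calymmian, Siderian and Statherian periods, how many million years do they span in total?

Each duration: Tonian = 280; Calymmian = 200; Siderian = 200; Statherian = 200.
Sum: 280 + 200 + 200 + 200 = 880 Myr.

880 million years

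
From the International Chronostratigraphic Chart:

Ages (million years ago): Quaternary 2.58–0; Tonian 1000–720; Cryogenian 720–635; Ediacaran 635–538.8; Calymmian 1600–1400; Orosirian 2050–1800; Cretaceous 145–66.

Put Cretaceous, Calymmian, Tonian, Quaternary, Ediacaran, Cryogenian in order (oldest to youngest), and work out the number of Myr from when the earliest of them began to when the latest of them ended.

Calymmian, Tonian, Cryogenian, Ediacaran, Cretaceous, Quaternary; total span 1600 Myr

Start ages (Ma): Calymmian 1600, Tonian 1000, Cryogenian 720, Ediacaran 635, Cretaceous 145, Quaternary 2.58.
Ordered oldest to youngest: Calymmian, Tonian, Cryogenian, Ediacaran, Cretaceous, Quaternary.
Span = 1600 − 0 = 1600 Myr.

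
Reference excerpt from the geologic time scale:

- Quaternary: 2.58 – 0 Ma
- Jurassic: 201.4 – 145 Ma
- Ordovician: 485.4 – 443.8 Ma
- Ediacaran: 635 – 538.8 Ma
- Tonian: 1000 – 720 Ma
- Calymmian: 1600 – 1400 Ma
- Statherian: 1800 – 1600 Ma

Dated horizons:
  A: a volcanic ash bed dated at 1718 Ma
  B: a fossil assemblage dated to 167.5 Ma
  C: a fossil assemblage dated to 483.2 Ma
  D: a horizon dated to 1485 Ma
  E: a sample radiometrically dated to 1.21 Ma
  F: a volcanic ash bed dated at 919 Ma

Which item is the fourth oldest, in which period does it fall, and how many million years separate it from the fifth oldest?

C, in the Ordovician; 315.7 million years to B

Larger Ma means older, so oldest first: A 1718 > D 1485 > F 919 > C 483.2 > B 167.5 > E 1.21.
Counting 4 along gives C (483.2 Ma); the excerpt puts that inside the Ordovician, 485.4–443.8 Ma.
Next in line is B (167.5 Ma), and 483.2 − 167.5 = 315.7 Myr.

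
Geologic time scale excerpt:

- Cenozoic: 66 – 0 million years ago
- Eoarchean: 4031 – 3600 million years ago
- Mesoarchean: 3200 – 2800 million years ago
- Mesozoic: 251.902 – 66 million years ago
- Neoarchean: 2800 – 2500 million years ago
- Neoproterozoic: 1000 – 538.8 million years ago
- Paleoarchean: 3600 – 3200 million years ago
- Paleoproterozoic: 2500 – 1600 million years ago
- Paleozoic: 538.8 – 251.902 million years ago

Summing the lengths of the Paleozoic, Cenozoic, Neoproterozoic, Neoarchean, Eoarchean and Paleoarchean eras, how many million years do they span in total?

1945.098 million years

Duration is start − end for each: (538.8 − 251.902) + (66 − 0) + (1000 − 538.8) + (2800 − 2500) + (4031 − 3600) + (3600 − 3200).
That is 286.898 + 66 + 461.2 + 300 + 431 + 400, which totals 1945.098 million years.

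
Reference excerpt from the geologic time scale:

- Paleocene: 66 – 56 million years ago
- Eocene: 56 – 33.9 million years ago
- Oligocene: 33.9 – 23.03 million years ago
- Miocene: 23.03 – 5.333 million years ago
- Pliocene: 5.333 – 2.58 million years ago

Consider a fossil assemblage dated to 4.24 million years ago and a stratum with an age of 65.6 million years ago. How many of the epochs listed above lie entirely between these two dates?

3

The older date is 65.6 Ma and the younger is 4.24 Ma.
Epochs with start < 65.6 and end > 4.24 Ma: Eocene (56–33.9), Oligocene (33.9–23.03), Miocene (23.03–5.333).
That is 3 complete epochs.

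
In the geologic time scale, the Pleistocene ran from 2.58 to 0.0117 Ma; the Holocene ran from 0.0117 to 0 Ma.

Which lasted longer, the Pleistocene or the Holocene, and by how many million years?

Pleistocene: 2.58 − 0.0117 = 2.5683 Myr.
Holocene: 0.0117 − 0 = 0.0117 Myr.
Difference: 2.5683 − 0.0117 = 2.5566 Myr, so the Pleistocene was longer.

Pleistocene, by 2.5566 million years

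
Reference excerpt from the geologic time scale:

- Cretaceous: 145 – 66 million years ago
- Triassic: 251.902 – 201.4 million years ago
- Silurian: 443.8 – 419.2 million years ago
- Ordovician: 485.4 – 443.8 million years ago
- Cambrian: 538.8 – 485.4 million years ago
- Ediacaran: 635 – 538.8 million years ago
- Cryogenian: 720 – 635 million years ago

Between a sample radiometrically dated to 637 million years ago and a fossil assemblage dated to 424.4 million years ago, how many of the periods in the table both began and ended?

The older date is 637 Ma and the younger is 424.4 Ma.
Periods with start < 637 and end > 424.4 Ma: Ediacaran (635–538.8), Cambrian (538.8–485.4), Ordovician (485.4–443.8).
That is 3 complete periods.

3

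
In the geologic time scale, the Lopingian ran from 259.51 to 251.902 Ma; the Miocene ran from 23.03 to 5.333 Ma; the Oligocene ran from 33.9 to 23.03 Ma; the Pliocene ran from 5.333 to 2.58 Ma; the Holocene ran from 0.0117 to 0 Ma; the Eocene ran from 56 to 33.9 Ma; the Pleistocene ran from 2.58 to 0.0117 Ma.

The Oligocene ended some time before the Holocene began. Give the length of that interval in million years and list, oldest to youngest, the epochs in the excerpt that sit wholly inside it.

The Oligocene closes at 23.03 Ma and the Holocene opens at 0.0117 Ma, so the interval is 23.03 − 0.0117 = 23.0183 Myr.
An epoch fits inside if it starts at or after 23.03 Ma and ends at or before 0.0117 Ma; oldest first that gives Miocene, Pliocene, Pleistocene.

23.0183 million years; Miocene, Pliocene, Pleistocene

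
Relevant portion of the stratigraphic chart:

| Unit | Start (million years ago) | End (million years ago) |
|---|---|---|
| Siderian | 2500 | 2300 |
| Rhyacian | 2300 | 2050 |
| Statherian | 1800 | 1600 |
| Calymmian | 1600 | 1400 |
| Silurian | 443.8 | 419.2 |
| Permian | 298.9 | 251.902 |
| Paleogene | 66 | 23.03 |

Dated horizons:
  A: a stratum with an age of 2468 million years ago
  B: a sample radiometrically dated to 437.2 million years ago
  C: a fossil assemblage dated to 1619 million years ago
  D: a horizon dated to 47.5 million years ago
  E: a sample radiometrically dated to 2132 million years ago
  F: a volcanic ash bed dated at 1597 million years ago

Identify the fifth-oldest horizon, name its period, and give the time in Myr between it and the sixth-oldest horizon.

Sorted oldest-first by Ma: A (2468), E (2132), C (1619), F (1597), B (437.2), D (47.5).
The fifth oldest is B at 437.2 Ma, which lies in 443.8–419.2 Ma: the Silurian.
The sixth oldest is D at 47.5 Ma; separation = |437.2 − 47.5| = 389.7 Myr.

B, in the Silurian; 389.7 million years to D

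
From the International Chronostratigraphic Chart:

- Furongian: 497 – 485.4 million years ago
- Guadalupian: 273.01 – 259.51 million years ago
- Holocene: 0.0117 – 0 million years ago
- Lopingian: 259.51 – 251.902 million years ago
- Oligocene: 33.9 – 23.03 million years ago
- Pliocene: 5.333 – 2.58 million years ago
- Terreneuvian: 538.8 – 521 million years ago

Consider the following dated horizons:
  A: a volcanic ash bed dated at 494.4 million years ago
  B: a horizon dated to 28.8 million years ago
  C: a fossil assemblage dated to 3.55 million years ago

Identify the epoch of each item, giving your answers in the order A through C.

A — Furongian; B — Oligocene; C — Pliocene

A: 494.4 Ma lies in 497–485.4 Ma, so Furongian.
B: 28.8 Ma lies in 33.9–23.03 Ma, so Oligocene.
C: 3.55 Ma lies in 5.333–2.58 Ma, so Pliocene.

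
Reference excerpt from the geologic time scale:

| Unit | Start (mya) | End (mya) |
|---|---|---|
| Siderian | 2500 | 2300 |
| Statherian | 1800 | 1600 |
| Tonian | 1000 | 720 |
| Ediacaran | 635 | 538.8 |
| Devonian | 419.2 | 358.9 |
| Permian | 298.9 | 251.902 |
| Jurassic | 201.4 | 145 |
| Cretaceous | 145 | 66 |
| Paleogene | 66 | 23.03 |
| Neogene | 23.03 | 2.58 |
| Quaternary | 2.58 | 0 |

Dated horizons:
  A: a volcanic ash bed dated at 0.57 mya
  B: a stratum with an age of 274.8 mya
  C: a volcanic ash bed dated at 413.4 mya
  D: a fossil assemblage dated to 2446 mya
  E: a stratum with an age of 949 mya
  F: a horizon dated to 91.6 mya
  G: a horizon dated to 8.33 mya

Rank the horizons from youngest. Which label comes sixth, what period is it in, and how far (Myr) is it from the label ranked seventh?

Sorted youngest-first by Ma: A (0.57), G (8.33), F (91.6), B (274.8), C (413.4), E (949), D (2446).
The sixth youngest is E at 949 Ma, which lies in 1000–720 Ma: the Tonian.
The seventh youngest is D at 2446 Ma; separation = |949 − 2446| = 1497 Myr.

E, in the Tonian; 1497 million years to D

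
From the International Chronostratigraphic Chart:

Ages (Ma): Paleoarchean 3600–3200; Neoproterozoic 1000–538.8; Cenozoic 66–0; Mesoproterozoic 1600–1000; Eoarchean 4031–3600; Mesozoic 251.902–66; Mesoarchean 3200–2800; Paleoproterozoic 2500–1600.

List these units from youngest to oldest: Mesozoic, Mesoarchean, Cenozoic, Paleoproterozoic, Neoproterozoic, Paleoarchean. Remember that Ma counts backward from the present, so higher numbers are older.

Cenozoic, then Mesozoic, then Neoproterozoic, then Paleoproterozoic, then Mesoarchean, then Paleoarchean

The oldest of these is Paleoarchean (starts 3600 Ma) and the youngest is Cenozoic (ends 0 Ma).
In between, by decreasing start age: Mesoarchean (3200), Paleoproterozoic (2500), Neoproterozoic (1000), Mesozoic (251.902).
Listing youngest first means reversing that sequence.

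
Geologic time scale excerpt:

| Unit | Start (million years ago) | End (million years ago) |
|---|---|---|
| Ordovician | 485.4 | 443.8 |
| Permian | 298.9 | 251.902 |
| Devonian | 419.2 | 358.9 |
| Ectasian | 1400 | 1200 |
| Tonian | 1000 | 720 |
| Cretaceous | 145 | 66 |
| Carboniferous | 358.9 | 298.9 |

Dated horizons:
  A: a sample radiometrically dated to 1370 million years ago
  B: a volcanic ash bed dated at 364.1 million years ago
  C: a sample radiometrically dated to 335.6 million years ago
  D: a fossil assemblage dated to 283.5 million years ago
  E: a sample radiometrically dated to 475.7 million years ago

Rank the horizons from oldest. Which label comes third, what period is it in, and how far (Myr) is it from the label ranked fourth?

B, in the Devonian; 28.5 million years to C

Larger Ma means older, so oldest first: A 1370 > E 475.7 > B 364.1 > C 335.6 > D 283.5.
Counting 3 along gives B (364.1 Ma); the excerpt puts that inside the Devonian, 419.2–358.9 Ma.
Next in line is C (335.6 Ma), and 364.1 − 335.6 = 28.5 Myr.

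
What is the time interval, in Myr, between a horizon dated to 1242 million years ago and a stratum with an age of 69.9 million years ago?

1172.1 million years

1242 − 69.9 = 1172.1 million years.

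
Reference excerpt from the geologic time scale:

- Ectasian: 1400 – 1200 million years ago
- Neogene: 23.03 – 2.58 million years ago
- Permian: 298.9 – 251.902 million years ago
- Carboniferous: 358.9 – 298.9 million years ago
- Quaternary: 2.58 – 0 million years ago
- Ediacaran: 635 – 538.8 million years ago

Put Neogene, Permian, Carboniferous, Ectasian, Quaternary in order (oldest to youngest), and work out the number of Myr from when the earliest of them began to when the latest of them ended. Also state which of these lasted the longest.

Ectasian, Carboniferous, Permian, Neogene, Quaternary; total span 1400 Myr; longest is Ectasian

Start ages (Ma): Ectasian 1400, Carboniferous 358.9, Permian 298.9, Neogene 23.03, Quaternary 2.58.
Ordered oldest to youngest: Ectasian, Carboniferous, Permian, Neogene, Quaternary.
Span = 1400 − 0 = 1400 Myr.
Durations: Ectasian 200, Permian 46.998, Quaternary 2.58, Neogene 20.45, Carboniferous 60 → longest is Ectasian (200 Myr).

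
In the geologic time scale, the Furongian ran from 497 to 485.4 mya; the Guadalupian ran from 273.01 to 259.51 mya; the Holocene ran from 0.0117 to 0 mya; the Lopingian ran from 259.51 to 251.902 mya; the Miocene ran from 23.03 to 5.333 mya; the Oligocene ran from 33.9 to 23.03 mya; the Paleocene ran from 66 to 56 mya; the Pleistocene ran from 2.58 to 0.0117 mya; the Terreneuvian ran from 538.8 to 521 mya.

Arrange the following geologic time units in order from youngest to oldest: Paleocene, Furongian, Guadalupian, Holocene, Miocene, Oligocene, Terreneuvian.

Holocene, then Miocene, then Oligocene, then Paleocene, then Guadalupian, then Furongian, then Terreneuvian

Read off each span (Ma): Paleocene 66–56; Furongian 497–485.4; Guadalupian 273.01–259.51; Holocene 0.0117–0; Miocene 23.03–5.333; Oligocene 33.9–23.03; Terreneuvian 538.8–521.
Larger Ma is older, so oldest→youngest is Terreneuvian, Furongian, Guadalupian, Paleocene, Oligocene, Miocene, Holocene; reverse it for youngest→oldest.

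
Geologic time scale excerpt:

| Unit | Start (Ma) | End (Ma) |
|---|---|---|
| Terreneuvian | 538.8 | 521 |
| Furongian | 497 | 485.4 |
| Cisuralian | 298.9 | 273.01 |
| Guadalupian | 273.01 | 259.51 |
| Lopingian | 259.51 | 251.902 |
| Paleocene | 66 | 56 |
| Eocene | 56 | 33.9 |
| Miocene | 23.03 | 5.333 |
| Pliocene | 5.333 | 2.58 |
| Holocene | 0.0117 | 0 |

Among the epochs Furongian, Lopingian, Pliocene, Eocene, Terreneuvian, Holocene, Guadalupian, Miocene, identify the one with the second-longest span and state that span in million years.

Terreneuvian, 17.8 million years

Start − end for each: Furongian 497 − 485.4 = 11.6; Lopingian 259.51 − 251.902 = 7.608; Pliocene 5.333 − 2.58 = 2.753; Eocene 56 − 33.9 = 22.1; Terreneuvian 538.8 − 521 = 17.8; Holocene 0.0117 − 0 = 0.0117; Guadalupian 273.01 − 259.51 = 13.5; Miocene 23.03 − 5.333 = 17.697.
Ranking these from longest: Eocene > Terreneuvian > Miocene > Guadalupian > Furongian > Lopingian > Pliocene > Holocene.
Position 2 in that ranking is Terreneuvian, which lasted 17.8 Myr.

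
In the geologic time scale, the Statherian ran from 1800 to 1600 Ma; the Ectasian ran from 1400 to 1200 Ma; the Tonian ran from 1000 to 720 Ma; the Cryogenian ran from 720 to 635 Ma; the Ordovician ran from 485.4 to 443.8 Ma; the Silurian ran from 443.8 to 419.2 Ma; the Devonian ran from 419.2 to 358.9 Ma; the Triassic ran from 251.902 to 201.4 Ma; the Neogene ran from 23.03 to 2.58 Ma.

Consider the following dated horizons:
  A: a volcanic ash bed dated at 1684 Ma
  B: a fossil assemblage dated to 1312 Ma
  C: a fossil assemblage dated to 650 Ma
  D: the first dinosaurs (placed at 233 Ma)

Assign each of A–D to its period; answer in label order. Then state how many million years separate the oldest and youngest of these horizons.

A: 1684 Ma lies in 1800–1600 Ma, so Statherian.
B: 1312 Ma lies in 1400–1200 Ma, so Ectasian.
C: 650 Ma lies in 720–635 Ma, so Cryogenian.
D: 233 Ma lies in 251.902–201.4 Ma, so Triassic.
Oldest = 1684 Ma, youngest = 233 Ma → span 1451 Myr.

A — Statherian; B — Ectasian; C — Cryogenian; D — Triassic; span 1451 million years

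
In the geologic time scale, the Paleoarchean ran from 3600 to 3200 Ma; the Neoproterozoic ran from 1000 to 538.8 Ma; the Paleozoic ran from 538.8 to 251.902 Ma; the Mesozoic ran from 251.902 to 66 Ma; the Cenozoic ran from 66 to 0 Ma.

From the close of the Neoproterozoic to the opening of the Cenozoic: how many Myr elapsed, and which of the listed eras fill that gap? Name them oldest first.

472.8 million years; Paleozoic, Mesozoic

End of Neoproterozoic = 538.8 Ma; start of Cenozoic = 66 Ma.
Gap = 538.8 − 66 = 472.8 Myr.
Eras wholly inside 538.8–66 Ma: Paleozoic (538.8–251.902), Mesozoic (251.902–66).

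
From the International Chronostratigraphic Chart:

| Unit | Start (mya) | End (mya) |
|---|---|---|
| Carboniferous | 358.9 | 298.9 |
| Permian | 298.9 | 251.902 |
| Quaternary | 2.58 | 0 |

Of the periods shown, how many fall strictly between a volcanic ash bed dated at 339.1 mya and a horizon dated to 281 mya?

The older date is 339.1 Ma and the younger is 281 Ma.
No period both begins after 339.1 Ma and ends before 281 Ma, so the count is 0.

0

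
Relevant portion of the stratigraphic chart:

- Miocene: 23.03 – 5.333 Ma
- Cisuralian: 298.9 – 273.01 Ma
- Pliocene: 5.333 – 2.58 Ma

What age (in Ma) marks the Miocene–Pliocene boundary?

5.333 Ma

The Miocene ends and the Pliocene begins at 5.333 Ma.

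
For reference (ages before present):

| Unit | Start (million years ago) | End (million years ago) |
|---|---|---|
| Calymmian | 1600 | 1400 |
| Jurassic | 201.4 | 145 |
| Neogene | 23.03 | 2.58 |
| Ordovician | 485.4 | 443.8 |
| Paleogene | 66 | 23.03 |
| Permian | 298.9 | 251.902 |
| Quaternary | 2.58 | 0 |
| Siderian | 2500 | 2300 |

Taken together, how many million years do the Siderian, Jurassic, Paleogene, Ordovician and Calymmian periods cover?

540.97 million years

Each duration: Siderian = 200; Jurassic = 56.4; Paleogene = 42.97; Ordovician = 41.6; Calymmian = 200.
Sum: 200 + 56.4 + 42.97 + 41.6 + 200 = 540.97 Myr.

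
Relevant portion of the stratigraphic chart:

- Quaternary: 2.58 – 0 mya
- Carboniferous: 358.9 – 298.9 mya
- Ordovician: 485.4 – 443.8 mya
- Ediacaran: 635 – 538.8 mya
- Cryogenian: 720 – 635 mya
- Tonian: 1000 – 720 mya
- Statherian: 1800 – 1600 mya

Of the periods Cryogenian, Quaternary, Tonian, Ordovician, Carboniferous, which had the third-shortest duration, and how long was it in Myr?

Carboniferous, 60 million years

Start − end for each: Cryogenian 720 − 635 = 85; Quaternary 2.58 − 0 = 2.58; Tonian 1000 − 720 = 280; Ordovician 485.4 − 443.8 = 41.6; Carboniferous 358.9 − 298.9 = 60.
Ranking these from shortest: Quaternary < Ordovician < Carboniferous < Cryogenian < Tonian.
Position 3 in that ranking is Carboniferous, which lasted 60 Myr.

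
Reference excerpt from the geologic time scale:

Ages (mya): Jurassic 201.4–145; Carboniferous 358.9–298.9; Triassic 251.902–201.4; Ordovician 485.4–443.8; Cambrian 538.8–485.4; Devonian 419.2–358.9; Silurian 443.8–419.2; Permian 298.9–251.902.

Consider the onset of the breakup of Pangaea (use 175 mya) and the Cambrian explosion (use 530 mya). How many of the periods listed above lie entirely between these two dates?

6

The older date is 530 Ma and the younger is 175 Ma.
Periods with start < 530 and end > 175 Ma: Ordovician (485.4–443.8), Silurian (443.8–419.2), Devonian (419.2–358.9), Carboniferous (358.9–298.9), Permian (298.9–251.902), Triassic (251.902–201.4).
That is 6 complete periods.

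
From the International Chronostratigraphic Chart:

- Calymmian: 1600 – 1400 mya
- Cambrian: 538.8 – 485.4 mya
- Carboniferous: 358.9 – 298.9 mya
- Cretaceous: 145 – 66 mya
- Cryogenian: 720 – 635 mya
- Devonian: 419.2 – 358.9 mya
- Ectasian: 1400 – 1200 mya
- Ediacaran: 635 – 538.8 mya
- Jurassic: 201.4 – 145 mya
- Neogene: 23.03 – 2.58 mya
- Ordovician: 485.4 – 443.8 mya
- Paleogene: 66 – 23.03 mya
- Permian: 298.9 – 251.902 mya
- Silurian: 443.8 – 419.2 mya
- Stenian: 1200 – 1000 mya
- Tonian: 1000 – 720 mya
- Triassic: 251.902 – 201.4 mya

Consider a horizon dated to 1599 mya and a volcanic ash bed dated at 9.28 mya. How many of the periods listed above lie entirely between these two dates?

15

The older date is 1599 Ma and the younger is 9.28 Ma.
Periods with start < 1599 and end > 9.28 Ma: Ectasian (1400–1200), Stenian (1200–1000), Tonian (1000–720), Cryogenian (720–635), Ediacaran (635–538.8), Cambrian (538.8–485.4), Ordovician (485.4–443.8), Silurian (443.8–419.2), Devonian (419.2–358.9), Carboniferous (358.9–298.9), Permian (298.9–251.902), Triassic (251.902–201.4), Jurassic (201.4–145), Cretaceous (145–66), Paleogene (66–23.03).
That is 15 complete periods.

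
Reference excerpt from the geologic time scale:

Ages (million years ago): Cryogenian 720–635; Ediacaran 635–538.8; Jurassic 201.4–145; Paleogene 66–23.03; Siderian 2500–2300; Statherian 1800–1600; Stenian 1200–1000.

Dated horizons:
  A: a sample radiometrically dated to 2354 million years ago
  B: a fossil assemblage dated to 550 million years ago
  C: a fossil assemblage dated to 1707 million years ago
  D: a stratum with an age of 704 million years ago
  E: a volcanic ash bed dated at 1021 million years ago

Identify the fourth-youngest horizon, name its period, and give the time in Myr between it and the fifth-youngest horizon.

Smaller Ma means younger, so youngest first: B 550 < D 704 < E 1021 < C 1707 < A 2354.
Counting 4 along gives C (1707 Ma); the excerpt puts that inside the Statherian, 1800–1600 Ma.
Next in line is A (2354 Ma), and 2354 − 1707 = 647 Myr.

C, in the Statherian; 647 million years to A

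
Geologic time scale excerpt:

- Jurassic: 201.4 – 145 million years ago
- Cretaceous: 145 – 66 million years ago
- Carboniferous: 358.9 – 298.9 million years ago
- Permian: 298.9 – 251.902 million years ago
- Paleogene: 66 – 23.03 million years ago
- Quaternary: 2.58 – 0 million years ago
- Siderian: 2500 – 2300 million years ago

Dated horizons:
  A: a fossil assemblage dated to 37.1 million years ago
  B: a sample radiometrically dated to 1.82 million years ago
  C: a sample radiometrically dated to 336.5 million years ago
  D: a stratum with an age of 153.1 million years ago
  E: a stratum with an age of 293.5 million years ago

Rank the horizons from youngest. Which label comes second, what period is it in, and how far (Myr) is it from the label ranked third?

A, in the Paleogene; 116 million years to D

Smaller Ma means younger, so youngest first: B 1.82 < A 37.1 < D 153.1 < E 293.5 < C 336.5.
Counting 2 along gives A (37.1 Ma); the excerpt puts that inside the Paleogene, 66–23.03 Ma.
Next in line is D (153.1 Ma), and 153.1 − 37.1 = 116 Myr.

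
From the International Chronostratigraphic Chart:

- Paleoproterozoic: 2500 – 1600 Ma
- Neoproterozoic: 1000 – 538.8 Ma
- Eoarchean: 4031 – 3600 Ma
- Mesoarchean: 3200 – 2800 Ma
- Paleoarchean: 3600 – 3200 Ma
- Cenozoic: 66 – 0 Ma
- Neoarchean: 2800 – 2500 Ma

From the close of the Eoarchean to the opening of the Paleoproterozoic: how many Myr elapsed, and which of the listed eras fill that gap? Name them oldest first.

The Eoarchean closes at 3600 Ma and the Paleoproterozoic opens at 2500 Ma, so the interval is 3600 − 2500 = 1100 Myr.
An era fits inside if it starts at or after 3600 Ma and ends at or before 2500 Ma; oldest first that gives Paleoarchean, Mesoarchean, Neoarchean.

1100 million years; Paleoarchean, Mesoarchean, Neoarchean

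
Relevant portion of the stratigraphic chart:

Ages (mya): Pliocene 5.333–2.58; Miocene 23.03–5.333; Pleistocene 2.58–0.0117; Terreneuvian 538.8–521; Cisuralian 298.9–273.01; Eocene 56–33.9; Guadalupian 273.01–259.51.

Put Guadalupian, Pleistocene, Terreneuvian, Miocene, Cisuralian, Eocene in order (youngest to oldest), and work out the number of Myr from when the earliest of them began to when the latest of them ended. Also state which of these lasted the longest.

Pleistocene → Miocene → Eocene → Guadalupian → Cisuralian → Terreneuvian; total span 538.7883 Myr; longest is Cisuralian

Start ages (Ma): Terreneuvian 538.8, Cisuralian 298.9, Guadalupian 273.01, Eocene 56, Miocene 23.03, Pleistocene 2.58.
Ordered youngest to oldest: Pleistocene, Miocene, Eocene, Guadalupian, Cisuralian, Terreneuvian.
Span = 538.8 − 0.0117 = 538.7883 Myr.
Durations: Cisuralian 25.89, Eocene 22.1, Miocene 17.697, Pleistocene 2.5683, Terreneuvian 17.8, Guadalupian 13.5 → longest is Cisuralian (25.89 Myr).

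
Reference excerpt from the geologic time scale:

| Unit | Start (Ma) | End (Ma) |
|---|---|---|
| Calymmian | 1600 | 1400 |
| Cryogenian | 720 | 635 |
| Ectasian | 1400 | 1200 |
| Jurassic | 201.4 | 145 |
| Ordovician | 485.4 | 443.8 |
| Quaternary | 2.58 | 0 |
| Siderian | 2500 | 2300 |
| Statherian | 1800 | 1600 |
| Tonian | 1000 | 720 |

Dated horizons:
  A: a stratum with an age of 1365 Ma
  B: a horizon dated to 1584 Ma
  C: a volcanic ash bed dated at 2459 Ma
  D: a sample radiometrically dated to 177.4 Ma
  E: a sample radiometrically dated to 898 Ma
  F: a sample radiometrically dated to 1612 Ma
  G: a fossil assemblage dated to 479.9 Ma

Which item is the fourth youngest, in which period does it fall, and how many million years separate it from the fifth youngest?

A, in the Ectasian; 219 million years to B

Sorted youngest-first by Ma: D (177.4), G (479.9), E (898), A (1365), B (1584), F (1612), C (2459).
The fourth youngest is A at 1365 Ma, which lies in 1400–1200 Ma: the Ectasian.
The fifth youngest is B at 1584 Ma; separation = |1365 − 1584| = 219 Myr.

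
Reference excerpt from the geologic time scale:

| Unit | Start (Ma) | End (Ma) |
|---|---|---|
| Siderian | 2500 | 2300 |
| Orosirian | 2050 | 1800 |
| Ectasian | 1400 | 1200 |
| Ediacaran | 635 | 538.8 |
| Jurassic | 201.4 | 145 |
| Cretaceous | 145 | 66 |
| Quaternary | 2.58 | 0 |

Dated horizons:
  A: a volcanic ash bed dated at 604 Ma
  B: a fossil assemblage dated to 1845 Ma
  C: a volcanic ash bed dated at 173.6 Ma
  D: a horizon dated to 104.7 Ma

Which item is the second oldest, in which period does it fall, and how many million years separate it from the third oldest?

Larger Ma means older, so oldest first: B 1845 > A 604 > C 173.6 > D 104.7.
Counting 2 along gives A (604 Ma); the excerpt puts that inside the Ediacaran, 635–538.8 Ma.
Next in line is C (173.6 Ma), and 604 − 173.6 = 430.4 Myr.

A, in the Ediacaran; 430.4 million years to C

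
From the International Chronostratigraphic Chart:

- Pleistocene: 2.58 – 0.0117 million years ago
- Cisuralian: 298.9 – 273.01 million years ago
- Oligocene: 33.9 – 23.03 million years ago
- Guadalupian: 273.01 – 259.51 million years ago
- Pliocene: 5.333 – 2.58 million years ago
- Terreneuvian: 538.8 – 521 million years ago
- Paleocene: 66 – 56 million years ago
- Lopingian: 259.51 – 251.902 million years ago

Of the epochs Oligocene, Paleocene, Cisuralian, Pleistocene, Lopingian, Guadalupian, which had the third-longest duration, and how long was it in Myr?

Start − end for each: Oligocene 33.9 − 23.03 = 10.87; Paleocene 66 − 56 = 10; Cisuralian 298.9 − 273.01 = 25.89; Pleistocene 2.58 − 0.0117 = 2.5683; Lopingian 259.51 − 251.902 = 7.608; Guadalupian 273.01 − 259.51 = 13.5.
Ranking these from longest: Cisuralian > Guadalupian > Oligocene > Paleocene > Lopingian > Pleistocene.
Position 3 in that ranking is Oligocene, which lasted 10.87 Myr.

Oligocene, 10.87 million years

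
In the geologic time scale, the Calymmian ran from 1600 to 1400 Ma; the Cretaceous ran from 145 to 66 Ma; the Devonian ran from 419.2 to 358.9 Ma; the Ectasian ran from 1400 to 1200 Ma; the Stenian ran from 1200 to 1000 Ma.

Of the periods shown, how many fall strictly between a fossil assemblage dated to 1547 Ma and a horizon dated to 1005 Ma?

1547 Ma sits inside the Calymmian (1600–1400) and 1005 Ma inside the Stenian (1200–1000); neither of those is wholly between the two dates.
The listed periods lying completely between them are Ectasian — 1 in all.

1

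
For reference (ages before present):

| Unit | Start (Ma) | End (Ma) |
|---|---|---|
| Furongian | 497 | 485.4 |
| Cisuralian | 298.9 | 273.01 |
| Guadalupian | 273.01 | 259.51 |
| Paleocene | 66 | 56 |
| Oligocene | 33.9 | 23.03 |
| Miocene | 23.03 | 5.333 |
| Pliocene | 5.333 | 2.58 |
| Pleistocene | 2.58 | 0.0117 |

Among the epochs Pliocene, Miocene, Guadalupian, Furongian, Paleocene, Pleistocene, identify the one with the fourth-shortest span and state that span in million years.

Furongian, 11.6 million years

Durations: Pliocene 2.753; Miocene 17.697; Guadalupian 13.5; Furongian 11.6; Paleocene 10; Pleistocene 2.5683 Myr.
Sorted shortest-first: Pleistocene (2.5683), Pliocene (2.753), Paleocene (10), Furongian (11.6), Guadalupian (13.5), Miocene (17.697).
The fourth shortest is Furongian at 11.6 Myr.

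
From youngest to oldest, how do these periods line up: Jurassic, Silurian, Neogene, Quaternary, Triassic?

Quaternary → Neogene → Jurassic → Triassic → Silurian

Era membership (oldest first within each) — Paleozoic: Silurian; Mesozoic: Triassic, Jurassic; Cenozoic: Neogene, Quaternary. Paleozoic precedes Mesozoic, which precedes Cenozoic. Concatenating the groups in that era order and then reversing gives youngest to oldest.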